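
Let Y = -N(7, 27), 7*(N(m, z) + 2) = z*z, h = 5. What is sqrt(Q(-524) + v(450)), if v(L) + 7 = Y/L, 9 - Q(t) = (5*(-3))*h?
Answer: sqrt(3385690)/210 ≈ 8.7620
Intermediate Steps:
Q(t) = 84 (Q(t) = 9 - 5*(-3)*5 = 9 - (-15)*5 = 9 - 1*(-75) = 9 + 75 = 84)
N(m, z) = -2 + z**2/7 (N(m, z) = -2 + (z*z)/7 = -2 + z**2/7)
Y = -715/7 (Y = -(-2 + (1/7)*27**2) = -(-2 + (1/7)*729) = -(-2 + 729/7) = -1*715/7 = -715/7 ≈ -102.14)
v(L) = -7 - 715/(7*L)
sqrt(Q(-524) + v(450)) = sqrt(84 + (-7 - 715/7/450)) = sqrt(84 + (-7 - 715/7*1/450)) = sqrt(84 + (-7 - 143/630)) = sqrt(84 - 4553/630) = sqrt(48367/630) = sqrt(3385690)/210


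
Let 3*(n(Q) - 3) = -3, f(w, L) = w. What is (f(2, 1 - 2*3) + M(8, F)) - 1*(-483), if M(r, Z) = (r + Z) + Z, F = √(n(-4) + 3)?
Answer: 493 + 2*√5 ≈ 497.47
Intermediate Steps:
n(Q) = 2 (n(Q) = 3 + (⅓)*(-3) = 3 - 1 = 2)
F = √5 (F = √(2 + 3) = √5 ≈ 2.2361)
M(r, Z) = r + 2*Z (M(r, Z) = (Z + r) + Z = r + 2*Z)
(f(2, 1 - 2*3) + M(8, F)) - 1*(-483) = (2 + (8 + 2*√5)) - 1*(-483) = (10 + 2*√5) + 483 = 493 + 2*√5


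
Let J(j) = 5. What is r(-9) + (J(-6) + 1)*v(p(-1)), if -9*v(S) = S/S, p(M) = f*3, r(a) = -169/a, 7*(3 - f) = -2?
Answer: 163/9 ≈ 18.111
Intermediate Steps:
f = 23/7 (f = 3 - 1/7*(-2) = 3 + 2/7 = 23/7 ≈ 3.2857)
p(M) = 69/7 (p(M) = (23/7)*3 = 69/7)
v(S) = -1/9 (v(S) = -S/(9*S) = -1/9*1 = -1/9)
r(-9) + (J(-6) + 1)*v(p(-1)) = -169/(-9) + (5 + 1)*(-1/9) = -169*(-1/9) + 6*(-1/9) = 169/9 - 2/3 = 163/9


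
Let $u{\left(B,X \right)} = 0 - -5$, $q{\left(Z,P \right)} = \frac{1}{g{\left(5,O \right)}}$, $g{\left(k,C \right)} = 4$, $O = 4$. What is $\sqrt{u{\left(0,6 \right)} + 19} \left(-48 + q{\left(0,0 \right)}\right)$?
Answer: $- \frac{191 \sqrt{6}}{2} \approx -233.93$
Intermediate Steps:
$q{\left(Z,P \right)} = \frac{1}{4}$
$u{\left(B,X \right)} = 5$ ($u{\left(B,X \right)} = 0 + 5 = 5$)
$\sqrt{u{\left(0,6 \right)} + 19} \left(-48 + q{\left(0,0 \right)}\right) = \sqrt{5 + 19} \left(-48 + \frac{1}{4}\right) = \sqrt{24} \left(- \frac{191}{4}\right) = 2 \sqrt{6} \left(- \frac{191}{4}\right) = - \frac{191 \sqrt{6}}{2}$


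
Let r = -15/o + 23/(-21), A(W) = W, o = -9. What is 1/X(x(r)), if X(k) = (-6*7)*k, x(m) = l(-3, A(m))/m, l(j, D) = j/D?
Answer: 8/3087 ≈ 0.0025915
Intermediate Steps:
r = 4/7 (r = -15/(-9) + 23/(-21) = -15*(-⅑) + 23*(-1/21) = 5/3 - 23/21 = 4/7 ≈ 0.57143)
x(m) = -3/m² (x(m) = (-3/m)/m = -3/m²)
X(k) = -42*k
1/X(x(r)) = 1/(-(-126)/(4/7)²) = 1/(-(-126)*49/16) = 1/(-42*(-147/16)) = 1/(3087/8) = 8/3087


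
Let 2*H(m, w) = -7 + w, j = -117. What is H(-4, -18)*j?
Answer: 2925/2 ≈ 1462.5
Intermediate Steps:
H(m, w) = -7/2 + w/2 (H(m, w) = (-7 + w)/2 = -7/2 + w/2)
H(-4, -18)*j = (-7/2 + (1/2)*(-18))*(-117) = (-7/2 - 9)*(-117) = -25/2*(-117) = 2925/2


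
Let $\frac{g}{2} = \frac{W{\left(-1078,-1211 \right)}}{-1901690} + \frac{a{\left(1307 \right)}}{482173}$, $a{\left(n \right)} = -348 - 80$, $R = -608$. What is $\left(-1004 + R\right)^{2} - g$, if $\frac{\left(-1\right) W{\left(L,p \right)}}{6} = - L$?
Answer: $\frac{24313451160317204}{9356567065} \approx 2.5985 \cdot 10^{6}$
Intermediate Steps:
$a{\left(n \right)} = -428$
$W{\left(L,p \right)} = 6 L$ ($W{\left(L,p \right)} = - 6 \left(- L\right) = 6 L$)
$g = \frac{47036156}{9356567065}$ ($g = 2 \left(\frac{6 \left(-1078\right)}{-1901690} - \frac{428}{482173}\right) = 2 \left(\left(-6468\right) \left(- \frac{1}{1901690}\right) - \frac{428}{482173}\right) = 2 \left(\frac{66}{19405} - \frac{428}{482173}\right) = 2 \cdot \frac{23518078}{9356567065} = \frac{47036156}{9356567065} \approx 0.0050271$)
$\left(-1004 + R\right)^{2} - g = \left(-1004 - 608\right)^{2} - \frac{47036156}{9356567065} = \left(-1612\right)^{2} - \frac{47036156}{9356567065} = 2598544 - \frac{47036156}{9356567065} = \frac{24313451160317204}{9356567065}$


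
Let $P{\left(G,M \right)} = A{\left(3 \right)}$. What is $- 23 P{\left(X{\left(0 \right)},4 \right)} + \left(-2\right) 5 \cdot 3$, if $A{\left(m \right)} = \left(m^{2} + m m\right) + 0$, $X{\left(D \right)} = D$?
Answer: $-444$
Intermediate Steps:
$A{\left(m \right)} = 2 m^{2}$ ($A{\left(m \right)} = \left(m^{2} + m^{2}\right) + 0 = 2 m^{2} + 0 = 2 m^{2}$)
$P{\left(G,M \right)} = 18$ ($P{\left(G,M \right)} = 2 \cdot 3^{2} = 2 \cdot 9 = 18$)
$- 23 P{\left(X{\left(0 \right)},4 \right)} + \left(-2\right) 5 \cdot 3 = \left(-23\right) 18 + \left(-2\right) 5 \cdot 3 = -414 - 30 = -444$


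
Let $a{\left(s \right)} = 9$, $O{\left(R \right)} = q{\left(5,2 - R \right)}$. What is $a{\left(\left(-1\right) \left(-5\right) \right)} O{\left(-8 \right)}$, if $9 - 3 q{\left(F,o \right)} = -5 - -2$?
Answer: $36$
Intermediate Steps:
$q{\left(F,o \right)} = 4$ ($q{\left(F,o \right)} = 3 - \frac{-5 - -2}{3} = 3 - \frac{-5 + 2}{3} = 3 - -1 = 3 + 1 = 4$)
$O{\left(R \right)} = 4$
$a{\left(\left(-1\right) \left(-5\right) \right)} O{\left(-8 \right)} = 9 \cdot 4 = 36$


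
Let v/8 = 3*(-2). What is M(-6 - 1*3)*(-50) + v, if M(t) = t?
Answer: 402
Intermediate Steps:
v = -48 (v = 8*(3*(-2)) = 8*(-6) = -48)
M(-6 - 1*3)*(-50) + v = (-6 - 1*3)*(-50) - 48 = (-6 - 3)*(-50) - 48 = -9*(-50) - 48 = 450 - 48 = 402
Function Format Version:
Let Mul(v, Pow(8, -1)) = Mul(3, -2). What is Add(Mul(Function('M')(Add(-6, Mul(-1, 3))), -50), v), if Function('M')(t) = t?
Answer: 402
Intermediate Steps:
v = -48 (v = Mul(8, Mul(3, -2)) = Mul(8, -6) = -48)
Add(Mul(Function('M')(Add(-6, Mul(-1, 3))), -50), v) = Add(Mul(Add(-6, Mul(-1, 3)), -50), -48) = Add(Mul(Add(-6, -3), -50), -48) = Add(Mul(-9, -50), -48) = Add(450, -48) = 402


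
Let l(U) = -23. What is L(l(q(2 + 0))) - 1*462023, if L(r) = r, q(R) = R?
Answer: -462046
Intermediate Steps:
L(l(q(2 + 0))) - 1*462023 = -23 - 1*462023 = -23 - 462023 = -462046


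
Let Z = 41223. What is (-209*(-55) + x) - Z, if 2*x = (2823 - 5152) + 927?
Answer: -30429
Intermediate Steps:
x = -701 (x = ((2823 - 5152) + 927)/2 = (-2329 + 927)/2 = (½)*(-1402) = -701)
(-209*(-55) + x) - Z = (-209*(-55) - 701) - 1*41223 = (11495 - 701) - 41223 = 10794 - 41223 = -30429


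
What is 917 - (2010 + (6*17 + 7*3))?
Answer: -1216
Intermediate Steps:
917 - (2010 + (6*17 + 7*3)) = 917 - (2010 + (102 + 21)) = 917 - (2010 + 123) = 917 - 1*2133 = 917 - 2133 = -1216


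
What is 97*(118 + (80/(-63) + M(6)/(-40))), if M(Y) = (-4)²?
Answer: 3554468/315 ≈ 11284.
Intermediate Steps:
M(Y) = 16
97*(118 + (80/(-63) + M(6)/(-40))) = 97*(118 + (80/(-63) + 16/(-40))) = 97*(118 + (80*(-1/63) + 16*(-1/40))) = 97*(118 + (-80/63 - ⅖)) = 97*(118 - 526/315) = 97*(36644/315) = 3554468/315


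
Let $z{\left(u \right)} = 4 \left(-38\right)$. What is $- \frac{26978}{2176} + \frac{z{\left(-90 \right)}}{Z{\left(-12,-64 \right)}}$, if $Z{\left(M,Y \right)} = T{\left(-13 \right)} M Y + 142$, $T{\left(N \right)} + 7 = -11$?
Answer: $- \frac{92195561}{7443008} \approx -12.387$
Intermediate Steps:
$T{\left(N \right)} = -18$ ($T{\left(N \right)} = -7 - 11 = -18$)
$z{\left(u \right)} = -152$
$Z{\left(M,Y \right)} = 142 - 18 M Y$ ($Z{\left(M,Y \right)} = - 18 M Y + 142 = 142 - 18 M Y$)
$- \frac{26978}{2176} + \frac{z{\left(-90 \right)}}{Z{\left(-12,-64 \right)}} = - \frac{26978}{2176} - \frac{152}{142 - \left(-216\right) \left(-64\right)} = \left(-26978\right) \frac{1}{2176} - \frac{152}{142 - 13824} = - \frac{13489}{1088} - \frac{152}{-13682} = - \frac{13489}{1088} - - \frac{76}{6841} = - \frac{13489}{1088} + \frac{76}{6841} = - \frac{92195561}{7443008}$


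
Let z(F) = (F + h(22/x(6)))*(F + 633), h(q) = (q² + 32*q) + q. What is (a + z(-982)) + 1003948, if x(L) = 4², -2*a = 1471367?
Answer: 38047155/64 ≈ 5.9449e+5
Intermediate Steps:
a = -1471367/2 (a = -½*1471367 = -1471367/2 ≈ -7.3568e+5)
x(L) = 16
h(q) = q² + 33*q
z(F) = (633 + F)*(3025/64 + F) (z(F) = (F + (22/16)*(33 + 22/16))*(F + 633) = (F + (22*(1/16))*(33 + 22*(1/16)))*(633 + F) = (F + 11*(33 + 11/8)/8)*(633 + F) = (F + (11/8)*(275/8))*(633 + F) = (F + 3025/64)*(633 + F) = (3025/64 + F)*(633 + F) = (633 + F)*(3025/64 + F))
(a + z(-982)) + 1003948 = (-1471367/2 + (1914825/64 + (-982)² + (43537/64)*(-982))) + 1003948 = (-1471367/2 + (1914825/64 + 964324 - 21376667/32)) + 1003948 = (-1471367/2 + 20878227/64) + 1003948 = -26205517/64 + 1003948 = 38047155/64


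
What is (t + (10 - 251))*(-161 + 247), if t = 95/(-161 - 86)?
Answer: -269868/13 ≈ -20759.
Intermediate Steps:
t = -5/13 (t = 95/(-247) = 95*(-1/247) = -5/13 ≈ -0.38462)
(t + (10 - 251))*(-161 + 247) = (-5/13 + (10 - 251))*(-161 + 247) = (-5/13 - 241)*86 = -3138/13*86 = -269868/13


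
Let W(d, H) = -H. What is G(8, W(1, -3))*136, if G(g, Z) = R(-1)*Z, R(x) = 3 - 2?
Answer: 408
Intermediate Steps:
R(x) = 1
G(g, Z) = Z (G(g, Z) = 1*Z = Z)
G(8, W(1, -3))*136 = -1*(-3)*136 = 3*136 = 408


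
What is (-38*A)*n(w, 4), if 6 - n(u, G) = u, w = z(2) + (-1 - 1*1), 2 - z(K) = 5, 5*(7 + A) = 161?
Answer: -52668/5 ≈ -10534.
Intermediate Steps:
A = 126/5 (A = -7 + (⅕)*161 = -7 + 161/5 = 126/5 ≈ 25.200)
z(K) = -3 (z(K) = 2 - 1*5 = 2 - 5 = -3)
w = -5 (w = -3 + (-1 - 1*1) = -3 + (-1 - 1) = -3 - 2 = -5)
n(u, G) = 6 - u
(-38*A)*n(w, 4) = (-38*126/5)*(6 - 1*(-5)) = -4788*(6 + 5)/5 = -4788/5*11 = -52668/5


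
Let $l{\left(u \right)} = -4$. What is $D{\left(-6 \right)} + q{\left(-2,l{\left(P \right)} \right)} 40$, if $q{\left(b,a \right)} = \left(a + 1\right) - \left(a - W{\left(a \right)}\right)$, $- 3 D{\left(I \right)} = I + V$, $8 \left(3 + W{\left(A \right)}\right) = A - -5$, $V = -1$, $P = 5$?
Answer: $- \frac{218}{3} \approx -72.667$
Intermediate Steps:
$W{\left(A \right)} = - \frac{19}{8} + \frac{A}{8}$ ($W{\left(A \right)} = -3 + \frac{A - -5}{8} = -3 + \frac{A + 5}{8} = -3 + \frac{5 + A}{8} = -3 + \left(\frac{5}{8} + \frac{A}{8}\right) = - \frac{19}{8} + \frac{A}{8}$)
$D{\left(I \right)} = \frac{1}{3} - \frac{I}{3}$ ($D{\left(I \right)} = - \frac{I - 1}{3} = - \frac{-1 + I}{3} = \frac{1}{3} - \frac{I}{3}$)
$q{\left(b,a \right)} = - \frac{11}{8} + \frac{a}{8}$ ($q{\left(b,a \right)} = \left(a + 1\right) - \left(\frac{19}{8} + \frac{7 a}{8}\right) = \left(1 + a\right) - \left(\frac{19}{8} + \frac{7 a}{8}\right) = - \frac{11}{8} + \frac{a}{8}$)
$D{\left(-6 \right)} + q{\left(-2,l{\left(P \right)} \right)} 40 = \left(\frac{1}{3} - -2\right) + \left(- \frac{11}{8} + \frac{1}{8} \left(-4\right)\right) 40 = \left(\frac{1}{3} + 2\right) + \left(- \frac{11}{8} - \frac{1}{2}\right) 40 = \frac{7}{3} - 75 = - \frac{218}{3}$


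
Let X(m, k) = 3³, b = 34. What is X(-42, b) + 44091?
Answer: 44118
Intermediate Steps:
X(m, k) = 27
X(-42, b) + 44091 = 27 + 44091 = 44118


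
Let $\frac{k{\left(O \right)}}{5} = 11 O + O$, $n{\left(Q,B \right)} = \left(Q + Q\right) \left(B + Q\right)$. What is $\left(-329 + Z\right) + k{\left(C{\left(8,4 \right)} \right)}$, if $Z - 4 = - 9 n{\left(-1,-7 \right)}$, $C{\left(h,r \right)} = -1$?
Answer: $-529$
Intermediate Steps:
$n{\left(Q,B \right)} = 2 Q \left(B + Q\right)$
$Z = -140$ ($Z = 4 - 9 \cdot 2 \left(-1\right) \left(-7 - 1\right) = 4 - 9 \cdot 2 \left(-1\right) \left(-8\right) = 4 - 144 = -140$)
$k{\left(O \right)} = 60 O$ ($k{\left(O \right)} = 5 \left(11 O + O\right) = 5 \cdot 12 O = 60 O$)
$\left(-329 + Z\right) + k{\left(C{\left(8,4 \right)} \right)} = \left(-329 - 140\right) + 60 \left(-1\right) = -469 - 60 = -529$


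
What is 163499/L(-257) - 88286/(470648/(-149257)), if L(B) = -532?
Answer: 61905133801/2235578 ≈ 27691.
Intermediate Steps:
163499/L(-257) - 88286/(470648/(-149257)) = 163499/(-532) - 88286/(470648/(-149257)) = 163499*(-1/532) - 88286/(470648*(-1/149257)) = -23357/76 - 88286/(-470648/149257) = -23357/76 - 88286*(-149257/470648) = -23357/76 + 6588651751/235324 = 61905133801/2235578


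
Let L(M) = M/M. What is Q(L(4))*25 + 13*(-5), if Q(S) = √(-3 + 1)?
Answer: -65 + 25*I*√2 ≈ -65.0 + 35.355*I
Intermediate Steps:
L(M) = 1
Q(S) = I*√2 (Q(S) = √(-2) = I*√2)
Q(L(4))*25 + 13*(-5) = (I*√2)*25 + 13*(-5) = 25*I*√2 - 65 = -65 + 25*I*√2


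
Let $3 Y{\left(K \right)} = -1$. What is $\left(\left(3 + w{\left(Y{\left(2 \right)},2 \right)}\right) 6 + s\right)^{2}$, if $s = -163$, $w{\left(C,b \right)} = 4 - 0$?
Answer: $14641$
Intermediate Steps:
$Y{\left(K \right)} = - \frac{1}{3}$ ($Y{\left(K \right)} = \frac{1}{3} \left(-1\right) = - \frac{1}{3}$)
$w{\left(C,b \right)} = 4$ ($w{\left(C,b \right)} = 4 + 0 = 4$)
$\left(\left(3 + w{\left(Y{\left(2 \right)},2 \right)}\right) 6 + s\right)^{2} = \left(\left(3 + 4\right) 6 - 163\right)^{2} = \left(7 \cdot 6 - 163\right)^{2} = \left(42 - 163\right)^{2} = \left(-121\right)^{2} = 14641$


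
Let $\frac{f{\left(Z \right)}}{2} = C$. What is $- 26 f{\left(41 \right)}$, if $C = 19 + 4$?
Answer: $-1196$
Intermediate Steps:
$C = 23$
$f{\left(Z \right)} = 46$ ($f{\left(Z \right)} = 2 \cdot 23 = 46$)
$- 26 f{\left(41 \right)} = \left(-26\right) 46 = -1196$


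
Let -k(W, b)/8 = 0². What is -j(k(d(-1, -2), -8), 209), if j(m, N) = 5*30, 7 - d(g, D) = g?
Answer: -150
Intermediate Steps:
d(g, D) = 7 - g
k(W, b) = 0 (k(W, b) = -8*0² = -8*0 = 0)
j(m, N) = 150
-j(k(d(-1, -2), -8), 209) = -1*150 = -150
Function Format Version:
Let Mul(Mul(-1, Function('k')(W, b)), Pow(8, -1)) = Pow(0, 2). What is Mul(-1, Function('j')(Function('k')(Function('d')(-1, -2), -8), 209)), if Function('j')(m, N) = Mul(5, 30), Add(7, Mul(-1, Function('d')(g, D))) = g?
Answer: -150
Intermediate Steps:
Function('d')(g, D) = Add(7, Mul(-1, g))
Function('k')(W, b) = 0 (Function('k')(W, b) = Mul(-8, Pow(0, 2)) = Mul(-8, 0) = 0)
Function('j')(m, N) = 150
Mul(-1, Function('j')(Function('k')(Function('d')(-1, -2), -8), 209)) = Mul(-1, 150) = -150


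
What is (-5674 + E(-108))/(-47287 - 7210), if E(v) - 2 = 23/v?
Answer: 612599/5885676 ≈ 0.10408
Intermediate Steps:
E(v) = 2 + 23/v
(-5674 + E(-108))/(-47287 - 7210) = (-5674 + (2 + 23/(-108)))/(-47287 - 7210) = (-5674 + (2 + 23*(-1/108)))/(-54497) = (-5674 + (2 - 23/108))*(-1/54497) = (-5674 + 193/108)*(-1/54497) = -612599/108*(-1/54497) = 612599/5885676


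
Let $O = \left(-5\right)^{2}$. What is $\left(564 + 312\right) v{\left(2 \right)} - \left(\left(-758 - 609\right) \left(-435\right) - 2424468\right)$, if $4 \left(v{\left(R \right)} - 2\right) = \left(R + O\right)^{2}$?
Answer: $1991226$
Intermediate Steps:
$O = 25$
$v{\left(R \right)} = 2 + \frac{\left(25 + R\right)^{2}}{4}$ ($v{\left(R \right)} = 2 + \frac{\left(R + 25\right)^{2}}{4} = 2 + \frac{\left(25 + R\right)^{2}}{4}$)
$\left(564 + 312\right) v{\left(2 \right)} - \left(\left(-758 - 609\right) \left(-435\right) - 2424468\right) = \left(564 + 312\right) \left(2 + \frac{\left(25 + 2\right)^{2}}{4}\right) - \left(\left(-758 - 609\right) \left(-435\right) - 2424468\right) = 876 \left(2 + \frac{27^{2}}{4}\right) - \left(\left(-1367\right) \left(-435\right) - 2424468\right) = 876 \left(2 + \frac{1}{4} \cdot 729\right) - \left(594645 - 2424468\right) = 876 \left(2 + \frac{729}{4}\right) - -1829823 = 876 \cdot \frac{737}{4} + 1829823 = 161403 + 1829823 = 1991226$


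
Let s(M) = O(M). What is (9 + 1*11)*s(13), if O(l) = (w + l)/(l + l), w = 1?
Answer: 140/13 ≈ 10.769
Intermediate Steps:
O(l) = (1 + l)/(2*l) (O(l) = (1 + l)/(l + l) = (1 + l)/((2*l)) = (1 + l)*(1/(2*l)) = (1 + l)/(2*l))
s(M) = (1 + M)/(2*M)
(9 + 1*11)*s(13) = (9 + 1*11)*((½)*(1 + 13)/13) = (9 + 11)*((½)*(1/13)*14) = 20*(7/13) = 140/13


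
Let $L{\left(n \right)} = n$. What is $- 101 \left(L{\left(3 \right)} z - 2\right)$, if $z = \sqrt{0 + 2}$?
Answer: $202 - 303 \sqrt{2} \approx -226.51$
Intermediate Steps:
$z = \sqrt{2} \approx 1.4142$
$- 101 \left(L{\left(3 \right)} z - 2\right) = - 101 \left(3 \sqrt{2} - 2\right) = - 101 \left(-2 + 3 \sqrt{2}\right) = 202 - 303 \sqrt{2}$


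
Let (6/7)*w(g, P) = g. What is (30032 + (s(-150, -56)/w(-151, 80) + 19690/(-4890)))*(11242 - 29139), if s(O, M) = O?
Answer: -277780926307291/516873 ≈ -5.3743e+8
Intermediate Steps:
w(g, P) = 7*g/6
(30032 + (s(-150, -56)/w(-151, 80) + 19690/(-4890)))*(11242 - 29139) = (30032 + (-150/((7/6)*(-151)) + 19690/(-4890)))*(11242 - 29139) = (30032 + (-150/(-1057/6) + 19690*(-1/4890)))*(-17897) = (30032 + (-150*(-6/1057) - 1969/489))*(-17897) = (30032 + (900/1057 - 1969/489))*(-17897) = (30032 - 1641133/516873)*(-17897) = (15521088803/516873)*(-17897) = -277780926307291/516873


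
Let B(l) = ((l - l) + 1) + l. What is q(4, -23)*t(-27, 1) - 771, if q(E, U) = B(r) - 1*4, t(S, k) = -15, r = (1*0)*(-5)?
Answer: -726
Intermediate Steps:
r = 0 (r = 0*(-5) = 0)
B(l) = 1 + l (B(l) = (0 + 1) + l = 1 + l)
q(E, U) = -3 (q(E, U) = (1 + 0) - 1*4 = 1 - 4 = -3)
q(4, -23)*t(-27, 1) - 771 = -3*(-15) - 771 = 45 - 771 = -726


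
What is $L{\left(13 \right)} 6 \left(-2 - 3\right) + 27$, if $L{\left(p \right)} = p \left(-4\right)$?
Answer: $1587$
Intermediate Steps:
$L{\left(p \right)} = - 4 p$
$L{\left(13 \right)} 6 \left(-2 - 3\right) + 27 = \left(-4\right) 13 \cdot 6 \left(-2 - 3\right) + 27 = - 52 \cdot 6 \left(-5\right) + 27 = \left(-52\right) \left(-30\right) + 27 = 1560 + 27 = 1587$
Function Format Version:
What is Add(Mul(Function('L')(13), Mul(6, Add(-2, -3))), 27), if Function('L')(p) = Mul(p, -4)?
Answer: 1587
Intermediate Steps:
Function('L')(p) = Mul(-4, p)
Add(Mul(Function('L')(13), Mul(6, Add(-2, -3))), 27) = Add(Mul(Mul(-4, 13), Mul(6, Add(-2, -3))), 27) = Add(Mul(-52, Mul(6, -5)), 27) = Add(Mul(-52, -30), 27) = Add(1560, 27) = 1587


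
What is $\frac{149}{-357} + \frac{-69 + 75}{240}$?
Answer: $- \frac{5603}{14280} \approx -0.39237$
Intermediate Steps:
$\frac{149}{-357} + \frac{-69 + 75}{240} = 149 \left(- \frac{1}{357}\right) + 6 \cdot \frac{1}{240} = - \frac{149}{357} + \frac{1}{40} = - \frac{5603}{14280}$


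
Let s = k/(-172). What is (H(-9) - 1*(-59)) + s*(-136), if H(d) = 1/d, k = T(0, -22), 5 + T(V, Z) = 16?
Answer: 26156/387 ≈ 67.587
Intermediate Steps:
T(V, Z) = 11 (T(V, Z) = -5 + 16 = 11)
k = 11
s = -11/172 (s = 11/(-172) = 11*(-1/172) = -11/172 ≈ -0.063954)
(H(-9) - 1*(-59)) + s*(-136) = (1/(-9) - 1*(-59)) - 11/172*(-136) = (-⅑ + 59) + 374/43 = 530/9 + 374/43 = 26156/387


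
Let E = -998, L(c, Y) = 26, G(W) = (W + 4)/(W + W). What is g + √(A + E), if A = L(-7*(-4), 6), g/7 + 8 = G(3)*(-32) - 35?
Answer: -1687/3 + 18*I*√3 ≈ -562.33 + 31.177*I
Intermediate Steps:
G(W) = (4 + W)/(2*W) (G(W) = (4 + W)/((2*W)) = (4 + W)*(1/(2*W)) = (4 + W)/(2*W))
g = -1687/3 (g = -56 + 7*(((½)*(4 + 3)/3)*(-32) - 35) = -56 + 7*(((½)*(⅓)*7)*(-32) - 35) = -56 + 7*((7/6)*(-32) - 35) = -56 + 7*(-112/3 - 35) = -56 + 7*(-217/3) = -56 - 1519/3 = -1687/3 ≈ -562.33)
A = 26
g + √(A + E) = -1687/3 + √(26 - 998) = -1687/3 + √(-972) = -1687/3 + 18*I*√3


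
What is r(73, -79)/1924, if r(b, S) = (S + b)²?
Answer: 9/481 ≈ 0.018711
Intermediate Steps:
r(73, -79)/1924 = (-79 + 73)²/1924 = (-6)²*(1/1924) = 36*(1/1924) = 9/481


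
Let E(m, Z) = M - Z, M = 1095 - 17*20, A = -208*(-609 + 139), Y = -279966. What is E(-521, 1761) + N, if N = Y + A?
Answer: -183212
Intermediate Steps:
A = 97760 (A = -208*(-470) = 97760)
M = 755 (M = 1095 - 1*340 = 1095 - 340 = 755)
E(m, Z) = 755 - Z
N = -182206 (N = -279966 + 97760 = -182206)
E(-521, 1761) + N = (755 - 1*1761) - 182206 = (755 - 1761) - 182206 = -1006 - 182206 = -183212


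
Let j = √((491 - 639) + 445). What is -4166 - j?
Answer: -4166 - 3*√33 ≈ -4183.2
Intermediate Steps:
j = 3*√33 (j = √(-148 + 445) = √297 = 3*√33 ≈ 17.234)
-4166 - j = -4166 - 3*√33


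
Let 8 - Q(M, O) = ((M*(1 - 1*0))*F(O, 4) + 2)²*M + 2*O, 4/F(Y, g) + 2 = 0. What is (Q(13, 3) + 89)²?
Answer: 54715609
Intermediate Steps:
F(Y, g) = -2 (F(Y, g) = 4/(-2 + 0) = 4/(-2) = 4*(-½) = -2)
Q(M, O) = 8 - 2*O - M*(2 - 2*M)² (Q(M, O) = 8 - (((M*(1 - 1*0))*(-2) + 2)²*M + 2*O) = 8 - (((M*(1 + 0))*(-2) + 2)²*M + 2*O) = 8 - (((M*1)*(-2) + 2)²*M + 2*O) = 8 - ((M*(-2) + 2)²*M + 2*O) = 8 - ((-2*M + 2)²*M + 2*O) = 8 - ((2 - 2*M)²*M + 2*O) = 8 - (M*(2 - 2*M)² + 2*O) = 8 - (2*O + M*(2 - 2*M)²) = 8 + (-2*O - M*(2 - 2*M)²) = 8 - 2*O - M*(2 - 2*M)²)
(Q(13, 3) + 89)² = ((8 - 2*3 - 4*13*(-1 + 13)²) + 89)² = ((8 - 6 - 4*13*12²) + 89)² = ((8 - 6 - 4*13*144) + 89)² = ((8 - 6 - 7488) + 89)² = (-7486 + 89)² = (-7397)² = 54715609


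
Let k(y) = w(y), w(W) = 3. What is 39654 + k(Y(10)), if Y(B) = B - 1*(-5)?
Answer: 39657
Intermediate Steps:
Y(B) = 5 + B (Y(B) = B + 5 = 5 + B)
k(y) = 3
39654 + k(Y(10)) = 39654 + 3 = 39657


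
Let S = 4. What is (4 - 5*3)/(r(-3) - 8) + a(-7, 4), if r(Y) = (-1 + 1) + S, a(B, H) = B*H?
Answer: -101/4 ≈ -25.250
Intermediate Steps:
r(Y) = 4 (r(Y) = (-1 + 1) + 4 = 0 + 4 = 4)
(4 - 5*3)/(r(-3) - 8) + a(-7, 4) = (4 - 5*3)/(4 - 8) - 7*4 = (4 - 15)/(-4) - 28 = -11*(-1/4) - 28 = 11/4 - 28 = -101/4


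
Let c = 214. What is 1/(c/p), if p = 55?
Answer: 55/214 ≈ 0.25701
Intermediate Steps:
1/(c/p) = 1/(214/55) = 55/214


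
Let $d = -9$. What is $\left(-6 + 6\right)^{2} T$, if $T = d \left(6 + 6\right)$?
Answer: $0$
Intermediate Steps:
$T = -108$ ($T = - 9 \left(6 + 6\right) = \left(-9\right) 12 = -108$)
$\left(-6 + 6\right)^{2} T = \left(-6 + 6\right)^{2} \left(-108\right) = 0^{2} \left(-108\right) = 0 \left(-108\right) = 0$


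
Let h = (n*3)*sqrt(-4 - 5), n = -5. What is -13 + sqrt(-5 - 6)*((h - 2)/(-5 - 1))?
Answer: -13 - sqrt(11)*(45 - 2*I)/6 ≈ -37.875 + 1.1055*I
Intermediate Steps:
h = -45*I (h = (-5*3)*sqrt(-4 - 5) = -45*I ≈ -45.0*I)
-13 + sqrt(-5 - 6)*((h - 2)/(-5 - 1)) = -13 + sqrt(-5 - 6)*((-45*I - 2)/(-5 - 1)) = -13 + sqrt(-11)*((-2 - 45*I)/(-6)) = -13 + (I*sqrt(11))*((-2 - 45*I)*(-1/6)) = -13 + (I*sqrt(11))*(1/3 + 15*I/2) = -13 + I*sqrt(11)*(1/3 + 15*I/2)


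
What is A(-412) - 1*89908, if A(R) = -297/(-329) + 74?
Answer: -29555089/329 ≈ -89833.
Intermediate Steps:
A(R) = 24643/329 (A(R) = -297*(-1/329) + 74 = 297/329 + 74 = 24643/329)
A(-412) - 1*89908 = 24643/329 - 1*89908 = 24643/329 - 89908 = -29555089/329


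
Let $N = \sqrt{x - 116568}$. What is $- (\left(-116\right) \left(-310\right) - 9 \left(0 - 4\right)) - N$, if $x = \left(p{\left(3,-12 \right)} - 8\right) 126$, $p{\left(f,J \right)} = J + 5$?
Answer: $-35996 - 3 i \sqrt{13162} \approx -35996.0 - 344.18 i$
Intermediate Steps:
$p{\left(f,J \right)} = 5 + J$
$x = -1890$ ($x = \left(\left(5 - 12\right) - 8\right) 126 = \left(-7 - 8\right) 126 = \left(-15\right) 126 = -1890$)
$N = 3 i \sqrt{13162}$ ($N = \sqrt{-1890 - 116568} = \sqrt{-118458} = 3 i \sqrt{13162} \approx 344.18 i$)
$- (\left(-116\right) \left(-310\right) - 9 \left(0 - 4\right)) - N = - (\left(-116\right) \left(-310\right) - 9 \left(0 - 4\right)) - 3 i \sqrt{13162} = - (35960 - -36) - 3 i \sqrt{13162} = - (35960 + 36) - 3 i \sqrt{13162} = \left(-1\right) 35996 - 3 i \sqrt{13162} = -35996 - 3 i \sqrt{13162}$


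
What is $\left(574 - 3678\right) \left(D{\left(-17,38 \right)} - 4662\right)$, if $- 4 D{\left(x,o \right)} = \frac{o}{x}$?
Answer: $\frac{245974928}{17} \approx 1.4469 \cdot 10^{7}$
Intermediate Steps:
$D{\left(x,o \right)} = - \frac{o}{4 x}$ ($D{\left(x,o \right)} = - \frac{o \frac{1}{x}}{4} = - \frac{o}{4 x}$)
$\left(574 - 3678\right) \left(D{\left(-17,38 \right)} - 4662\right) = \left(574 - 3678\right) \left(\left(- \frac{1}{4}\right) 38 \frac{1}{-17} - 4662\right) = - 3104 \left(\left(- \frac{1}{4}\right) 38 \left(- \frac{1}{17}\right) - 4662\right) = - 3104 \left(\frac{19}{34} - 4662\right) = \left(-3104\right) \left(- \frac{158489}{34}\right) = \frac{245974928}{17}$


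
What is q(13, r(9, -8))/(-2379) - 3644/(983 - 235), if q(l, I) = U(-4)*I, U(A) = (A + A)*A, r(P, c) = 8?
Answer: -2215141/444873 ≈ -4.9793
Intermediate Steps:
U(A) = 2*A² (U(A) = (2*A)*A = 2*A²)
q(l, I) = 32*I (q(l, I) = (2*(-4)²)*I = (2*16)*I = 32*I)
q(13, r(9, -8))/(-2379) - 3644/(983 - 235) = (32*8)/(-2379) - 3644/(983 - 235) = 256*(-1/2379) - 3644/748 = -256/2379 - 3644*1/748 = -256/2379 - 911/187 = -2215141/444873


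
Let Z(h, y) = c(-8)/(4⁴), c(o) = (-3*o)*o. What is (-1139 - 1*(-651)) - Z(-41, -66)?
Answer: -1949/4 ≈ -487.25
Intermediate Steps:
c(o) = -3*o²
Z(h, y) = -¾ (Z(h, y) = (-3*(-8)²)/(4⁴) = -3*64/256 = -192*1/256 = -¾)
(-1139 - 1*(-651)) - Z(-41, -66) = (-1139 - 1*(-651)) - 1*(-¾) = (-1139 + 651) + ¾ = -488 + ¾ = -1949/4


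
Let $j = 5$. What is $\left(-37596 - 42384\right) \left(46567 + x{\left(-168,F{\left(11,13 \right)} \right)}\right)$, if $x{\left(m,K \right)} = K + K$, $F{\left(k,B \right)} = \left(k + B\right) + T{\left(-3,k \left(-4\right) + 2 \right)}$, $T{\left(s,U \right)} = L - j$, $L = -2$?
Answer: $-3727147980$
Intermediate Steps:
$T{\left(s,U \right)} = -7$ ($T{\left(s,U \right)} = -2 - 5 = -7$)
$F{\left(k,B \right)} = -7 + B + k$ ($F{\left(k,B \right)} = \left(k + B\right) - 7 = \left(B + k\right) - 7 = -7 + B + k$)
$x{\left(m,K \right)} = 2 K$
$\left(-37596 - 42384\right) \left(46567 + x{\left(-168,F{\left(11,13 \right)} \right)}\right) = \left(-37596 - 42384\right) \left(46567 + 2 \left(-7 + 13 + 11\right)\right) = - 79980 \left(46567 + 2 \cdot 17\right) = - 79980 \left(46567 + 34\right) = \left(-79980\right) 46601 = -3727147980$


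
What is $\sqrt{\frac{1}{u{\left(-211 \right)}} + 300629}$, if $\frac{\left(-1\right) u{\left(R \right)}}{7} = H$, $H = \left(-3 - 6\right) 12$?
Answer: $\frac{5 \sqrt{190911441}}{126} \approx 548.3$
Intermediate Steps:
$H = -108$ ($H = \left(-9\right) 12 = -108$)
$u{\left(R \right)} = 756$ ($u{\left(R \right)} = \left(-7\right) \left(-108\right) = 756$)
$\sqrt{\frac{1}{u{\left(-211 \right)}} + 300629} = \sqrt{\frac{1}{756} + 300629} = \sqrt{\frac{227275525}{756}} = \frac{5 \sqrt{190911441}}{126}$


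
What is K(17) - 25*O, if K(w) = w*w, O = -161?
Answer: 4314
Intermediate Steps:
K(w) = w²
K(17) - 25*O = 17² - 25*(-161) = 289 + 4025 = 4314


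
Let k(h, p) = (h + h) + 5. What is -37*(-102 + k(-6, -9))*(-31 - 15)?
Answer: -185518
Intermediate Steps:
k(h, p) = 5 + 2*h (k(h, p) = 2*h + 5 = 5 + 2*h)
-37*(-102 + k(-6, -9))*(-31 - 15) = -37*(-102 + (5 + 2*(-6)))*(-31 - 15) = -37*(-102 + (5 - 12))*(-46) = -37*(-102 - 7)*(-46) = -(-4033)*(-46) = -37*5014 = -185518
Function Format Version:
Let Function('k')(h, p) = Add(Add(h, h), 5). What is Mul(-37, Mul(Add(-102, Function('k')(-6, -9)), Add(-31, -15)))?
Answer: -185518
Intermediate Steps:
Function('k')(h, p) = Add(5, Mul(2, h)) (Function('k')(h, p) = Add(Mul(2, h), 5) = Add(5, Mul(2, h)))
Mul(-37, Mul(Add(-102, Function('k')(-6, -9)), Add(-31, -15))) = Mul(-37, Mul(Add(-102, Add(5, Mul(2, -6))), Add(-31, -15))) = Mul(-37, Mul(Add(-102, Add(5, -12)), -46)) = Mul(-37, Mul(Add(-102, -7), -46)) = Mul(-37, Mul(-109, -46)) = Mul(-37, 5014) = -185518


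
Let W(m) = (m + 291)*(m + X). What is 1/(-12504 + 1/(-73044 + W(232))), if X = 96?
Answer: -98500/1231643999 ≈ -7.9974e-5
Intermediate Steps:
W(m) = (96 + m)*(291 + m) (W(m) = (m + 291)*(m + 96) = (291 + m)*(96 + m) = (96 + m)*(291 + m))
1/(-12504 + 1/(-73044 + W(232))) = 1/(-12504 + 1/(-73044 + (27936 + 232² + 387*232))) = 1/(-12504 + 1/(-73044 + (27936 + 53824 + 89784))) = 1/(-12504 + 1/(-73044 + 171544)) = 1/(-12504 + 1/98500) = 1/(-1231643999/98500) = -98500/1231643999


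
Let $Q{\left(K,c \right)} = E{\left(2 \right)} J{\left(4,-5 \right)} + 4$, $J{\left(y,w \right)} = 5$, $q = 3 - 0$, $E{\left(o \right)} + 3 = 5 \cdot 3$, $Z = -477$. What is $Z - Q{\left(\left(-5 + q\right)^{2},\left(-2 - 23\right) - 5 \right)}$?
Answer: $-541$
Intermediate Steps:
$E{\left(o \right)} = 12$ ($E{\left(o \right)} = -3 + 5 \cdot 3 = -3 + 15 = 12$)
$q = 3$ ($q = 3 + 0 = 3$)
$Q{\left(K,c \right)} = 64$ ($Q{\left(K,c \right)} = 12 \cdot 5 + 4 = 60 + 4 = 64$)
$Z - Q{\left(\left(-5 + q\right)^{2},\left(-2 - 23\right) - 5 \right)} = -477 - 64 = -541$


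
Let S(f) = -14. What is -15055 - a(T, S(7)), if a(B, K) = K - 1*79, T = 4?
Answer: -14962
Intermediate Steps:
a(B, K) = -79 + K (a(B, K) = K - 79 = -79 + K)
-15055 - a(T, S(7)) = -15055 - (-79 - 14) = -15055 - 1*(-93) = -15055 + 93 = -14962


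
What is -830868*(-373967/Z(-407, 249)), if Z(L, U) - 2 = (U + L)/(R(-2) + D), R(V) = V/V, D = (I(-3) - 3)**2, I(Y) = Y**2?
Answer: -958044741181/7 ≈ -1.3686e+11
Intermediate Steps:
D = 36 (D = ((-3)**2 - 3)**2 = (9 - 3)**2 = 6**2 = 36)
R(V) = 1
Z(L, U) = 2 + L/37 + U/37 (Z(L, U) = 2 + (U + L)/(1 + 36) = 2 + (L + U)/37 = 2 + (L + U)*(1/37) = 2 + (L/37 + U/37) = 2 + L/37 + U/37)
-830868*(-373967/Z(-407, 249)) = -830868*(-373967/(2 + (1/37)*(-407) + (1/37)*249)) = -830868*(-373967/(2 - 11 + 249/37)) = -830868/((-84/37*(-1/373967))) = -830868/84/13836779 = -830868*13836779/84 = -958044741181/7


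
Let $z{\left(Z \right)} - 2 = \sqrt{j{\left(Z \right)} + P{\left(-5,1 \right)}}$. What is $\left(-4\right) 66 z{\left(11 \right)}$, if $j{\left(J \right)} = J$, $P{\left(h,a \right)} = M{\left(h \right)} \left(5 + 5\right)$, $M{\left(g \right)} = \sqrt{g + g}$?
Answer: $-528 - 264 \sqrt{11 + 10 i \sqrt{10}} \approx -1773.0 - 885.12 i$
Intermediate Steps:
$M{\left(g \right)} = \sqrt{2} \sqrt{g}$ ($M{\left(g \right)} = \sqrt{2 g} = \sqrt{2} \sqrt{g}$)
$P{\left(h,a \right)} = 10 \sqrt{2} \sqrt{h}$ ($P{\left(h,a \right)} = \sqrt{2} \sqrt{h} \left(5 + 5\right) = \sqrt{2} \sqrt{h} 10 = 10 \sqrt{2} \sqrt{h}$)
$z{\left(Z \right)} = 2 + \sqrt{Z + 10 i \sqrt{10}}$ ($z{\left(Z \right)} = 2 + \sqrt{Z + 10 \sqrt{2} \sqrt{-5}} = 2 + \sqrt{Z + 10 \sqrt{2} i \sqrt{5}} = 2 + \sqrt{Z + 10 i \sqrt{10}}$)
$\left(-4\right) 66 z{\left(11 \right)} = \left(-4\right) 66 \left(2 + \sqrt{11 + 10 i \sqrt{10}}\right) = - 264 \left(2 + \sqrt{11 + 10 i \sqrt{10}}\right) = -528 - 264 \sqrt{11 + 10 i \sqrt{10}}$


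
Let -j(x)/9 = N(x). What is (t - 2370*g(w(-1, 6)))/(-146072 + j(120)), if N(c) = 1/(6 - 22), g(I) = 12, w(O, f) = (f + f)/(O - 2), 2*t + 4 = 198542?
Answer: -1133264/2337143 ≈ -0.48489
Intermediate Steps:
t = 99269 (t = -2 + (1/2)*198542 = -2 + 99271 = 99269)
w(O, f) = 2*f/(-2 + O) (w(O, f) = (2*f)/(-2 + O) = 2*f/(-2 + O))
N(c) = -1/16 (N(c) = 1/(-16) = -1/16)
j(x) = 9/16 (j(x) = -9*(-1/16) = 9/16)
(t - 2370*g(w(-1, 6)))/(-146072 + j(120)) = (99269 - 2370*12)/(-146072 + 9/16) = (99269 - 28440)/(-2337143/16) = 70829*(-16/2337143) = -1133264/2337143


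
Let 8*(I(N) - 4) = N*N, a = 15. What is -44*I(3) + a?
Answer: -421/2 ≈ -210.50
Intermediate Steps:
I(N) = 4 + N**2/8 (I(N) = 4 + (N*N)/8 = 4 + N**2/8)
-44*I(3) + a = -44*(4 + (1/8)*3**2) + 15 = -44*(4 + (1/8)*9) + 15 = -44*(4 + 9/8) + 15 = -44*41/8 + 15 = -451/2 + 15 = -421/2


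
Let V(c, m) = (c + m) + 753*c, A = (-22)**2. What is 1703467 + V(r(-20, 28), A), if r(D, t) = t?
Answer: 1725063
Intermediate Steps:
A = 484
V(c, m) = m + 754*c
1703467 + V(r(-20, 28), A) = 1703467 + (484 + 754*28) = 1703467 + (484 + 21112) = 1703467 + 21596 = 1725063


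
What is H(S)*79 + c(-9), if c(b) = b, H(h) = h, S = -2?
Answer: -167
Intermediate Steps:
H(S)*79 + c(-9) = -2*79 - 9 = -158 - 9 = -167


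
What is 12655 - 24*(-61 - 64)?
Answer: 15655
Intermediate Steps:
12655 - 24*(-61 - 64) = 12655 - 24*(-125) = 12655 + 3000 = 15655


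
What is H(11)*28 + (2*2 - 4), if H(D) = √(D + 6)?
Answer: 28*√17 ≈ 115.45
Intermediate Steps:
H(D) = √(6 + D)
H(11)*28 + (2*2 - 4) = √(6 + 11)*28 + (2*2 - 4) = √17*28 + (4 - 4) = 28*√17 + 0 = 28*√17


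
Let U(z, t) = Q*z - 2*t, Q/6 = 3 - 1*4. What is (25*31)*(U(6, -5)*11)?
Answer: -221650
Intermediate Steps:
Q = -6 (Q = 6*(3 - 1*4) = 6*(3 - 4) = 6*(-1) = -6)
U(z, t) = -6*z - 2*t
(25*31)*(U(6, -5)*11) = (25*31)*((-6*6 - 2*(-5))*11) = 775*((-36 + 10)*11) = 775*(-26*11) = 775*(-286) = -221650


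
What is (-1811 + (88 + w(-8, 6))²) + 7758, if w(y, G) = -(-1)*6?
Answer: 14783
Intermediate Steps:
w(y, G) = 6 (w(y, G) = -1*(-6) = 6)
(-1811 + (88 + w(-8, 6))²) + 7758 = (-1811 + (88 + 6)²) + 7758 = (-1811 + 94²) + 7758 = (-1811 + 8836) + 7758 = 7025 + 7758 = 14783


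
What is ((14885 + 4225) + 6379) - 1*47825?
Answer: -22336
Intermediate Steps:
((14885 + 4225) + 6379) - 1*47825 = (19110 + 6379) - 47825 = 25489 - 47825 = -22336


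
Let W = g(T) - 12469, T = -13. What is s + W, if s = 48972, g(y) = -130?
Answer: 36373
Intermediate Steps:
W = -12599 (W = -130 - 12469 = -12599)
s + W = 48972 - 12599 = 36373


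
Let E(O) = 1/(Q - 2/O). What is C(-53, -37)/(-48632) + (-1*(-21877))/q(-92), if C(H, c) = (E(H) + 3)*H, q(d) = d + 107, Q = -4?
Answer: 4964980759/3404240 ≈ 1458.5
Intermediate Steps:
q(d) = 107 + d
E(O) = 1/(-4 - 2/O)
C(H, c) = H*(3 + H/(2*(-1 - 2*H))) (C(H, c) = (H/(2*(-1 - 2*H)) + 3)*H = (3 + H/(2*(-1 - 2*H)))*H = H*(3 + H/(2*(-1 - 2*H))))
C(-53, -37)/(-48632) + (-1*(-21877))/q(-92) = ((½)*(-53)*(6 + 11*(-53))/(1 + 2*(-53)))/(-48632) + (-1*(-21877))/(107 - 92) = ((½)*(-53)*(6 - 583)/(1 - 106))*(-1/48632) + 21877/15 = ((½)*(-53)*(-577)/(-105))*(-1/48632) + 21877*(1/15) = ((½)*(-53)*(-1/105)*(-577))*(-1/48632) + 21877/15 = -30581/210*(-1/48632) + 21877/15 = 30581/10212720 + 21877/15 = 4964980759/3404240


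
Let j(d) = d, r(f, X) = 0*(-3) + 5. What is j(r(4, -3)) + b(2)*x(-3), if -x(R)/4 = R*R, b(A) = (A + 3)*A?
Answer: -355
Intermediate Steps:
r(f, X) = 5 (r(f, X) = 0 + 5 = 5)
b(A) = A*(3 + A) (b(A) = (3 + A)*A = A*(3 + A))
x(R) = -4*R² (x(R) = -4*R*R = -4*R²)
j(r(4, -3)) + b(2)*x(-3) = 5 + (2*(3 + 2))*(-4*(-3)²) = 5 + (2*5)*(-4*9) = 5 + 10*(-36) = 5 - 360 = -355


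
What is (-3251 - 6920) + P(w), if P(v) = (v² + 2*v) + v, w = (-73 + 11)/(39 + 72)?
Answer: -125333693/12321 ≈ -10172.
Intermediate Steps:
w = -62/111 ≈ -0.55856
P(v) = v² + 3*v
(-3251 - 6920) + P(w) = (-3251 - 6920) - 62*(3 - 62/111)/111 = -10171 - 62/111*271/111 = -10171 - 16802/12321 = -125333693/12321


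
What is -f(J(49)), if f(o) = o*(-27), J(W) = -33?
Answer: -891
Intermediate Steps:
f(o) = -27*o
-f(J(49)) = -(-27)*(-33) = -1*891 = -891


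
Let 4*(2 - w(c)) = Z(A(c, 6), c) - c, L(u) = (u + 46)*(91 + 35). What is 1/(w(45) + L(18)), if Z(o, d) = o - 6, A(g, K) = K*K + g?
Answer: 2/16117 ≈ 0.00012409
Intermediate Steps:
A(g, K) = g + K² (A(g, K) = K² + g = g + K²)
Z(o, d) = -6 + o
L(u) = 5796 + 126*u (L(u) = (46 + u)*126 = 5796 + 126*u)
w(c) = -11/2 (w(c) = 2 - ((-6 + (c + 6²)) - c)/4 = 2 - ((-6 + (c + 36)) - c)/4 = 2 - ((-6 + (36 + c)) - c)/4 = 2 - ((30 + c) - c)/4 = 2 - ¼*30 = 2 - 15/2 = -11/2)
1/(w(45) + L(18)) = 1/(-11/2 + (5796 + 126*18)) = 1/(-11/2 + (5796 + 2268)) = 1/(-11/2 + 8064) = 1/(16117/2) = 2/16117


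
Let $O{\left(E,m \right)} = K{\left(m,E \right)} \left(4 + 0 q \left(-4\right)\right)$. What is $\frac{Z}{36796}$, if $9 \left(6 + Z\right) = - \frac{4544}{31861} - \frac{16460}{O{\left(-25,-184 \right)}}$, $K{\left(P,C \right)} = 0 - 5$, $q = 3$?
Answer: $\frac{24496565}{10551216204} \approx 0.0023217$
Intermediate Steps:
$K{\left(P,C \right)} = -5$ ($K{\left(P,C \right)} = 0 - 5 = -5$)
$O{\left(E,m \right)} = -20$ ($O{\left(E,m \right)} = - 5 \left(4 + 0 \cdot 3 \left(-4\right)\right) = - 5 \left(4 + 0 \left(-4\right)\right) = - 5 \left(4 + 0\right) = \left(-5\right) 4 = -20$)
$Z = \frac{24496565}{286749}$ ($Z = -6 + \frac{- \frac{4544}{31861} - \frac{16460}{-20}}{9} = -6 + \frac{\left(-4544\right) \frac{1}{31861} - -823}{9} = -6 + \frac{- \frac{4544}{31861} + 823}{9} = -6 + \frac{1}{9} \cdot \frac{26217059}{31861} = -6 + \frac{26217059}{286749} = \frac{24496565}{286749} \approx 85.429$)
$\frac{Z}{36796} = \frac{24496565}{286749 \cdot 36796} = \frac{24496565}{286749} \cdot \frac{1}{36796} = \frac{24496565}{10551216204}$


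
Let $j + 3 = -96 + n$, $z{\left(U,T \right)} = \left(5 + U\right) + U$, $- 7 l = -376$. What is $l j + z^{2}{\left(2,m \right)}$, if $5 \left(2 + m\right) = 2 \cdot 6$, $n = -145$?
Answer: $- \frac{91177}{7} \approx -13025.0$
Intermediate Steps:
$l = \frac{376}{7}$ ($l = \left(- \frac{1}{7}\right) \left(-376\right) = \frac{376}{7} \approx 53.714$)
$m = \frac{2}{5}$ ($m = -2 + \frac{2 \cdot 6}{5} = -2 + \frac{1}{5} \cdot 12 = -2 + \frac{12}{5} = \frac{2}{5} \approx 0.4$)
$z{\left(U,T \right)} = 5 + 2 U$
$j = -244$ ($j = -3 - 241 = -244$)
$l j + z^{2}{\left(2,m \right)} = \frac{376}{7} \left(-244\right) + \left(5 + 2 \cdot 2\right)^{2} = - \frac{91744}{7} + \left(5 + 4\right)^{2} = - \frac{91744}{7} + 9^{2} = - \frac{91744}{7} + 81 = - \frac{91177}{7}$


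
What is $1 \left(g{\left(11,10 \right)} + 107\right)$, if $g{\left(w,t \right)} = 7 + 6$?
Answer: $120$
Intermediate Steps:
$g{\left(w,t \right)} = 13$
$1 \left(g{\left(11,10 \right)} + 107\right) = 1 \left(13 + 107\right) = 1 \cdot 120 = 120$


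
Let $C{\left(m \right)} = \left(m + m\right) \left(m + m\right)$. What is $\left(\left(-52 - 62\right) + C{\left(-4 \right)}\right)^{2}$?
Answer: $2500$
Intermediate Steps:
$C{\left(m \right)} = 4 m^{2}$ ($C{\left(m \right)} = 2 m 2 m = 4 m^{2}$)
$\left(\left(-52 - 62\right) + C{\left(-4 \right)}\right)^{2} = \left(\left(-52 - 62\right) + 4 \left(-4\right)^{2}\right)^{2} = \left(-114 + 4 \cdot 16\right)^{2} = \left(-114 + 64\right)^{2} = \left(-50\right)^{2} = 2500$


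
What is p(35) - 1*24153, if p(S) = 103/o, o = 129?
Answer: -3115634/129 ≈ -24152.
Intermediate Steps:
p(S) = 103/129
p(35) - 1*24153 = 103/129 - 1*24153 = 103/129 - 24153 = -3115634/129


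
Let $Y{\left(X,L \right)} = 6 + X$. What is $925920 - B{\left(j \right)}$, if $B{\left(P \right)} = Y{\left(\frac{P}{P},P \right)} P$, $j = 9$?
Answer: $925857$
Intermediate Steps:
$B{\left(P \right)} = 7 P$ ($B{\left(P \right)} = \left(6 + \frac{P}{P}\right) P = \left(6 + 1\right) P = 7 P$)
$925920 - B{\left(j \right)} = 925920 - 7 \cdot 9 = 925920 - 63 = 925857$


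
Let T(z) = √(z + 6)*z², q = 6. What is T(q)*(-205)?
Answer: -14760*√3 ≈ -25565.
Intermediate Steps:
T(z) = z²*√(6 + z) (T(z) = √(6 + z)*z² = z²*√(6 + z))
T(q)*(-205) = (6²*√(6 + 6))*(-205) = (36*√12)*(-205) = (36*(2*√3))*(-205) = (72*√3)*(-205) = -14760*√3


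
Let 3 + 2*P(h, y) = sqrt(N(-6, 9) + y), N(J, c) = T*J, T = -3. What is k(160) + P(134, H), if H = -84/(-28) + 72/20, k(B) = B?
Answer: 317/2 + sqrt(615)/10 ≈ 160.98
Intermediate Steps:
N(J, c) = -3*J
H = 33/5 (H = -84*(-1/28) + 72*(1/20) = 3 + 18/5 = 33/5 ≈ 6.6000)
P(h, y) = -3/2 + sqrt(18 + y)/2 (P(h, y) = -3/2 + sqrt(-3*(-6) + y)/2 = -3/2 + sqrt(18 + y)/2)
k(160) + P(134, H) = 160 + (-3/2 + sqrt(18 + 33/5)/2) = 160 + (-3/2 + sqrt(123/5)/2) = 160 + (-3/2 + (sqrt(615)/5)/2) = 160 + (-3/2 + sqrt(615)/10) = 317/2 + sqrt(615)/10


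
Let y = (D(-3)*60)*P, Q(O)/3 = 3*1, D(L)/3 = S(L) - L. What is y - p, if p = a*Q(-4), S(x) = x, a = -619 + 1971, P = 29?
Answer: -12168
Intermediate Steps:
a = 1352
D(L) = 0 (D(L) = 3*(L - L) = 3*0 = 0)
Q(O) = 9 (Q(O) = 3*(3*1) = 3*3 = 9)
p = 12168 (p = 1352*9 = 12168)
y = 0 (y = (0*60)*29 = 0*29 = 0)
y - p = 0 - 1*12168 = 0 - 12168 = -12168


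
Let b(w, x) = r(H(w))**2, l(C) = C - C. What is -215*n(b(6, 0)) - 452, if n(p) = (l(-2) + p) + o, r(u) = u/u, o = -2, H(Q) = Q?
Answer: -237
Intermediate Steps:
r(u) = 1
l(C) = 0
b(w, x) = 1 (b(w, x) = 1**2 = 1)
n(p) = -2 + p (n(p) = (0 + p) - 2 = p - 2 = -2 + p)
-215*n(b(6, 0)) - 452 = -215*(-2 + 1) - 452 = -215*(-1) - 452 = 215 - 452 = -237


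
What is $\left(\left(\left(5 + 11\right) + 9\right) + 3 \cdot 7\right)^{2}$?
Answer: $2116$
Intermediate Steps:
$\left(\left(\left(5 + 11\right) + 9\right) + 3 \cdot 7\right)^{2} = \left(\left(16 + 9\right) + 21\right)^{2} = \left(25 + 21\right)^{2} = 46^{2} = 2116$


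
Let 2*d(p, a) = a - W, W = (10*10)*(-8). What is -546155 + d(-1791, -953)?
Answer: -1092463/2 ≈ -5.4623e+5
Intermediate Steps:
W = -800 (W = 100*(-8) = -800)
d(p, a) = 400 + a/2 (d(p, a) = (a - 1*(-800))/2 = (a + 800)/2 = (800 + a)/2 = 400 + a/2)
-546155 + d(-1791, -953) = -546155 + (400 + (1/2)*(-953)) = -546155 + (400 - 953/2) = -546155 - 153/2 = -1092463/2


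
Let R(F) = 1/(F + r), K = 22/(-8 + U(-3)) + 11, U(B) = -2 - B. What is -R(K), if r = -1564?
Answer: 7/10893 ≈ 0.00064261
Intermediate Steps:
K = 55/7 (K = 22/(-8 + (-2 - 1*(-3))) + 11 = 22/(-8 + (-2 + 3)) + 11 = 22/(-8 + 1) + 11 = 22/(-7) + 11 = 22*(-⅐) + 11 = -22/7 + 11 = 55/7 ≈ 7.8571)
R(F) = 1/(-1564 + F) (R(F) = 1/(F - 1564) = 1/(-1564 + F))
-R(K) = -1/(-1564 + 55/7) = -1/(-10893/7) = -1*(-7/10893) = 7/10893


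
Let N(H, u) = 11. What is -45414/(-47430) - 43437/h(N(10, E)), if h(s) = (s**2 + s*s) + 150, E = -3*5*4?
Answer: -113467479/1032920 ≈ -109.85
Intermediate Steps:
E = -60 (E = -15*4 = -60)
h(s) = 150 + 2*s**2 (h(s) = (s**2 + s**2) + 150 = 2*s**2 + 150 = 150 + 2*s**2)
-45414/(-47430) - 43437/h(N(10, E)) = -45414/(-47430) - 43437/(150 + 2*11**2) = -45414*(-1/47430) - 43437/(150 + 2*121) = 2523/2635 - 43437/(150 + 242) = 2523/2635 - 43437/392 = -113467479/1032920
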